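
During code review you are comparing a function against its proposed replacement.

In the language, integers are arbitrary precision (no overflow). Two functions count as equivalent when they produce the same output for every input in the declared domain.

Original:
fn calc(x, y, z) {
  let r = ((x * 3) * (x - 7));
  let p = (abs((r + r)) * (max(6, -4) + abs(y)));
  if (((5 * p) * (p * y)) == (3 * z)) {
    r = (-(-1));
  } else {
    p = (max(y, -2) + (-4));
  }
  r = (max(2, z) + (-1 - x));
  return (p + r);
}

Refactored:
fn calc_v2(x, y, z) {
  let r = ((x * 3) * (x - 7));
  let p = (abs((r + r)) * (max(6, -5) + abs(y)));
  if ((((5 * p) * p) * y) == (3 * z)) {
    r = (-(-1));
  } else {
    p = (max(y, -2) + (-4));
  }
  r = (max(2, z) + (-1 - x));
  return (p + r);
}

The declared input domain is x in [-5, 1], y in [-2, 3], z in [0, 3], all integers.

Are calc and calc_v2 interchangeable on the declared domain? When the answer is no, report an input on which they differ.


Equivalent. Although `-4` became `-5`, no input in the stated domain can expose it.
Across all 168 domain points the two functions coincide.
Spot check at x=0, y=0, z=0 — calc: r=0, then p=0, then (((5 * p) * (p * y)) == (3 * z)) is true, then r=1, then r=1, then returns 1. calc_v2: r=0, then p=0, then ((((5 * p) * p) * y) == (3 * z)) is true, then r=1, then r=1, then returns 1. Both give 1.
verdict: equivalent


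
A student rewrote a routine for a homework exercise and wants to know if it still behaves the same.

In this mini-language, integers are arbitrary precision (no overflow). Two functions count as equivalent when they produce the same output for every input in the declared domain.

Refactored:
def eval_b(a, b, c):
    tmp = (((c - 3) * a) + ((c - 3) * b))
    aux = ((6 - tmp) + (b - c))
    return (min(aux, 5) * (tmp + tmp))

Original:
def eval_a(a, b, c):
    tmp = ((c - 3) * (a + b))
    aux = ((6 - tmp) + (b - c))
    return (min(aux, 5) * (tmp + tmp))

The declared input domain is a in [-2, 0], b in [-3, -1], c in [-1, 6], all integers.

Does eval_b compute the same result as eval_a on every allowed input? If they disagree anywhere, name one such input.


Comparing the listings, the differences include: arithmetic usage differs, plus constant usage differs.
Tracing a=0, b=-2, c=0: eval_a: tmp becomes 6; next aux becomes -2; next final value -24 | eval_b: tmp becomes 6; next aux becomes -2; next final value -24 — matching result -24.
Every one of the 72 inputs gives matching results.
verdict: equivalent


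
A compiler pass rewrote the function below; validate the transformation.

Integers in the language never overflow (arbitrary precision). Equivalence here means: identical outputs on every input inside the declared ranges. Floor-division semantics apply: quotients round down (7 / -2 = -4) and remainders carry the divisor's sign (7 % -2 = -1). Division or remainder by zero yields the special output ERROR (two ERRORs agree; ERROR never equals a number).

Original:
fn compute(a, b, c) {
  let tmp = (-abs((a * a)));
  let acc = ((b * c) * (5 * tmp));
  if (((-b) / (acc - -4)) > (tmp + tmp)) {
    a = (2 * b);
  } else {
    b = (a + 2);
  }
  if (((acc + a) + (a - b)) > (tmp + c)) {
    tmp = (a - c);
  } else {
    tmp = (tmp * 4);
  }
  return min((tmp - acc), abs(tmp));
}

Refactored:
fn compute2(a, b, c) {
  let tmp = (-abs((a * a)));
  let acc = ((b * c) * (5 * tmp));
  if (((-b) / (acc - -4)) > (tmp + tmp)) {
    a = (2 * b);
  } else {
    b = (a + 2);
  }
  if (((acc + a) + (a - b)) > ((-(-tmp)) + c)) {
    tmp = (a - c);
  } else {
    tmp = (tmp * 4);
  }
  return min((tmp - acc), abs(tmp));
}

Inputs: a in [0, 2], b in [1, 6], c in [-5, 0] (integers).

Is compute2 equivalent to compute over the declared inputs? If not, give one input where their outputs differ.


The two versions differ — the changes include same computation, different form.
One worked example (a=0, b=5, c=-5) — compute: tmp := 0 | acc := 0 | (((-b) / (acc - -4)) > (tmp + tmp)): false | b := 2 | (((acc + a) + (a - b)) > (tmp + c)): true | tmp := 5 | result 5; compute2: tmp := 0 | acc := 0 | (((-b) / (acc - -4)) > (tmp + tmp)): false | b := 2 | (((acc + a) + (a - b)) > ((-(-tmp)) + c)): true | tmp := 5 | result 5; agreement on 5.
Sweeping the whole domain (108 inputs) finds no disagreement.
verdict: equivalent


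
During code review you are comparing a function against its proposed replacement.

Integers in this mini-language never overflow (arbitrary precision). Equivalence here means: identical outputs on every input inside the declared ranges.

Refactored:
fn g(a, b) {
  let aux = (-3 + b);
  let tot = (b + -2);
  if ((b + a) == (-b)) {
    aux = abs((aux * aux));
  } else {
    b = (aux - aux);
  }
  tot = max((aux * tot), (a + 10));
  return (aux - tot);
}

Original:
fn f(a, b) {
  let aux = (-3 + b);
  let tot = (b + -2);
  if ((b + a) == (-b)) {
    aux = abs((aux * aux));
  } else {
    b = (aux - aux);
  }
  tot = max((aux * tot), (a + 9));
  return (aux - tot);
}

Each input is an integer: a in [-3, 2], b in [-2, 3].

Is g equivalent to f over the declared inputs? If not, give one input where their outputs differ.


Not equivalent: a=-3, b=0 separates them (-9 vs -10).
f: aux = -3; tot = -2; ((b + a) == (-b)) -> false; b = 0; tot = 6; return -9
g: aux = -3; tot = -2; ((b + a) == (-b)) -> false; b = 0; tot = 7; return -10
verdict: not equivalent; witness: a=-3, b=0


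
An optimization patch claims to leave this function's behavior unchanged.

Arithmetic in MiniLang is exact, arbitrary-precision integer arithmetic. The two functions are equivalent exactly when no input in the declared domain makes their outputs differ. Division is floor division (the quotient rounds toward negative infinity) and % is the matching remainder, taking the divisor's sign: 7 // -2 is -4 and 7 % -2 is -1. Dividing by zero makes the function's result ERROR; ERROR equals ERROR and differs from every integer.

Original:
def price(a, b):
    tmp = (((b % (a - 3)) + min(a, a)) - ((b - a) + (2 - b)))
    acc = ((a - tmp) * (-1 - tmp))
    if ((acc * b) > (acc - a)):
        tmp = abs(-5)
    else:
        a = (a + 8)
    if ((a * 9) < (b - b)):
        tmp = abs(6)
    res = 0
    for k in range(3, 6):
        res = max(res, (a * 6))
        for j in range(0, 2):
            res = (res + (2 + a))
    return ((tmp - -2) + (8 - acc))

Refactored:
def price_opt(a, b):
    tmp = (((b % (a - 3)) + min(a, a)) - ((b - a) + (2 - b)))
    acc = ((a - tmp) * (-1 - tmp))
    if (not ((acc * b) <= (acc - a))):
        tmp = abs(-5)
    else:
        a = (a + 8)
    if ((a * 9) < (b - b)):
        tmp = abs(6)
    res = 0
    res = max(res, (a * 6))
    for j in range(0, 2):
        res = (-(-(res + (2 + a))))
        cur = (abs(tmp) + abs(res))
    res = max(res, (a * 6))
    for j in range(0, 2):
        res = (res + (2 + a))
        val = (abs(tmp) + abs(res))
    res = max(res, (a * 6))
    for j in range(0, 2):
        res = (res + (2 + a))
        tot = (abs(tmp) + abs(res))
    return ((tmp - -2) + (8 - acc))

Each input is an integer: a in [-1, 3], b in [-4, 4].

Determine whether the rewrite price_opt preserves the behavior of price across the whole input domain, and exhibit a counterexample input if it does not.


Equivalent — the differences include loop structure differs; also boolean connective usage differs; also constant usage differs; also statement counts differ; also local variable names differ; also comparison usage differs; also arithmetic usage differs; also min/max/abs usage differs, yet no declared input distinguishes the two.
Spot check at a=3, b=-4 — price: hits division by zero so the output is ERROR. price_opt: hits division by zero so the output is ERROR. Both give ERROR.
Checked all 45 inputs in the declared domain: the outputs agree on every one.
verdict: equivalent


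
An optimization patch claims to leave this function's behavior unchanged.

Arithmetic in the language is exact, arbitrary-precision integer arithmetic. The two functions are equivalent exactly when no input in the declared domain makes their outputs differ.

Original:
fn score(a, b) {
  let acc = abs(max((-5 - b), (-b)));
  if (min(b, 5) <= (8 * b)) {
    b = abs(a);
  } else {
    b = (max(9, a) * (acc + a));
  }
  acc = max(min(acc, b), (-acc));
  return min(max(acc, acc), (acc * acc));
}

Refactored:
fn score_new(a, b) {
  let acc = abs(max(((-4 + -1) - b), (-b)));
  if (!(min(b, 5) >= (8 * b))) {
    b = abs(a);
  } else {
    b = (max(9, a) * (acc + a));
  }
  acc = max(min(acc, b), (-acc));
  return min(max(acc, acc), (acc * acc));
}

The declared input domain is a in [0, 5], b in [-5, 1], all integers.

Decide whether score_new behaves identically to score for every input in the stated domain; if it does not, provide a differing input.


There is a behavioral-looking edit here, yet the outcome never shifts on this domain; all 42 inputs agree.
verdict: equivalent


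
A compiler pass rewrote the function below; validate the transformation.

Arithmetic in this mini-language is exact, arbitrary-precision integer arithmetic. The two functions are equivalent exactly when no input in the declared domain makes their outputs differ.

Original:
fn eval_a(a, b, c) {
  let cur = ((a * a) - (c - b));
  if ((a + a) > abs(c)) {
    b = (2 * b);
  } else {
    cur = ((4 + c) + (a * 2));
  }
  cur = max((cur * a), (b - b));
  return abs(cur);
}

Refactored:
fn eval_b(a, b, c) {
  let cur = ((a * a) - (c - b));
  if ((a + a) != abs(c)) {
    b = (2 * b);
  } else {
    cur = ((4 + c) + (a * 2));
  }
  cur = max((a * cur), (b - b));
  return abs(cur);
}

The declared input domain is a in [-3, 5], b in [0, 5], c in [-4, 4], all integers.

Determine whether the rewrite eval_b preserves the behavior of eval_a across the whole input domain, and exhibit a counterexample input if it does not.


Run the pair on a=-3, b=0, c=-4.
eval_a: cur becomes 13; next ((a + a) > abs(c)) evaluates to false; next cur becomes -6; next cur becomes 18; next final value 18
eval_b: cur becomes 13; next ((a + a) != abs(c)) evaluates to true; next b becomes 0; next cur becomes 0; next final value 0
18 != 0, so the rewrite changes behavior.
verdict: not equivalent; witness: a=-3, b=0, c=-4


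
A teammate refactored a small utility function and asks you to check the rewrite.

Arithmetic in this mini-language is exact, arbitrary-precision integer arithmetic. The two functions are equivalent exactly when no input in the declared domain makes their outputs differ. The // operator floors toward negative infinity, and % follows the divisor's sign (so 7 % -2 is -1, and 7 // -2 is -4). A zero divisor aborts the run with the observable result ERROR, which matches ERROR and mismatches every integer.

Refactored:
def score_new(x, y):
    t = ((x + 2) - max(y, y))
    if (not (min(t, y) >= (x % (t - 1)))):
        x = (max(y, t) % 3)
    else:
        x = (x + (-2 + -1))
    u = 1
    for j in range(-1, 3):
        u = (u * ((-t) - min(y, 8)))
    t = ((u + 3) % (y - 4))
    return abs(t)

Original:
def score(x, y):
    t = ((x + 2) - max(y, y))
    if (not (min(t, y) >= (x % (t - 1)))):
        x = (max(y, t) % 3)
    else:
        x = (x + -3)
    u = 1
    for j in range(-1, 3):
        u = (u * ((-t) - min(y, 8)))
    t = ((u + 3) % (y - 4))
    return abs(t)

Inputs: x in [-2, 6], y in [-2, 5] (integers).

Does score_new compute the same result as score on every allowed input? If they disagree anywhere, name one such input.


This is a faithful refactor — constant usage differs, plus arithmetic usage differs, but the computed results match everywhere.
As a probe, take x=6, y=-2: score runs t=10, then (not (min(t, y) >= (x % (t - 1)))) is true, then x=1, then u=1, then (j=-1), then u=-8, then (j=0), then u=64, then (j=1), then u=-512, then (j=2), then u=4096, then t=-5, then returns 5; score_new runs t=10, then (not (min(t, y) >= (x % (t - 1)))) is true, then x=1, then u=1, then (j=-1), then u=-8, then (j=0), then u=64, then (j=1), then u=-512, then (j=2), then u=4096, then t=-5, then returns 5; both end at 5.
Sweeping the whole domain (72 inputs) finds no disagreement.
verdict: equivalent


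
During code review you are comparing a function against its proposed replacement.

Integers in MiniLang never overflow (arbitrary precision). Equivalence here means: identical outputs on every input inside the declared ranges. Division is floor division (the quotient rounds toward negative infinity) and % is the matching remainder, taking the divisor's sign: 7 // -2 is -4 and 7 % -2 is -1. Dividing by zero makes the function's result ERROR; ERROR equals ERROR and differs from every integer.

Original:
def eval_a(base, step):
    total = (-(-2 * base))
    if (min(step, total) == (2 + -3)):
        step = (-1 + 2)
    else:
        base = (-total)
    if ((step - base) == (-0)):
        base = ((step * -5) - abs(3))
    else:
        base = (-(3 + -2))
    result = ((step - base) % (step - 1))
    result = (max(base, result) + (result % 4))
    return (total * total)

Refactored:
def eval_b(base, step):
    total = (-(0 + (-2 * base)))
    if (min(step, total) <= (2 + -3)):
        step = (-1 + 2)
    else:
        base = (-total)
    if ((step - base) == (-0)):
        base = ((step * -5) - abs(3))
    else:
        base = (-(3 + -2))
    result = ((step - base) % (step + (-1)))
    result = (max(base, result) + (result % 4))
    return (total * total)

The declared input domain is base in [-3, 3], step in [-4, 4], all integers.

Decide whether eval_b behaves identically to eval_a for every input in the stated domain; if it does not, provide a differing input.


At base=-3, step=-4: eval_a gives 36, eval_b gives ERROR.
verdict: not equivalent; witness: base=-3, step=-4


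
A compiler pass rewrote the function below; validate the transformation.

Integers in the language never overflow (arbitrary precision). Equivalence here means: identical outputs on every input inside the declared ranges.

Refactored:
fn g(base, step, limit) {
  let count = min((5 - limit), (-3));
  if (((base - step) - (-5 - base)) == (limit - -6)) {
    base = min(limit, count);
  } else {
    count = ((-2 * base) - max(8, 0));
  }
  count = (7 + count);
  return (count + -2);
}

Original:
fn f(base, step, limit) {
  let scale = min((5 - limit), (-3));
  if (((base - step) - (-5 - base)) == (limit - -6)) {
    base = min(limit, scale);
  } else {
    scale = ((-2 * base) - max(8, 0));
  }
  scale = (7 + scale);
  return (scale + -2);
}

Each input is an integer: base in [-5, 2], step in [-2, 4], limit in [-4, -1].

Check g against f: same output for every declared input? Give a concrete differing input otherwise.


This is a faithful refactor — local variable names differ, but the computed results match everywhere.
One worked example (base=0, step=-1, limit=-3) — f: scale = -3; (((base - step) - (-5 - base)) == (limit - -6)) -> false; scale = -8; scale = -1; return -3; g: count = -3; (((base - step) - (-5 - base)) == (limit - -6)) -> false; count = -8; count = -1; return -3; agreement on -3.
Every one of the 224 inputs gives matching results.
verdict: equivalent


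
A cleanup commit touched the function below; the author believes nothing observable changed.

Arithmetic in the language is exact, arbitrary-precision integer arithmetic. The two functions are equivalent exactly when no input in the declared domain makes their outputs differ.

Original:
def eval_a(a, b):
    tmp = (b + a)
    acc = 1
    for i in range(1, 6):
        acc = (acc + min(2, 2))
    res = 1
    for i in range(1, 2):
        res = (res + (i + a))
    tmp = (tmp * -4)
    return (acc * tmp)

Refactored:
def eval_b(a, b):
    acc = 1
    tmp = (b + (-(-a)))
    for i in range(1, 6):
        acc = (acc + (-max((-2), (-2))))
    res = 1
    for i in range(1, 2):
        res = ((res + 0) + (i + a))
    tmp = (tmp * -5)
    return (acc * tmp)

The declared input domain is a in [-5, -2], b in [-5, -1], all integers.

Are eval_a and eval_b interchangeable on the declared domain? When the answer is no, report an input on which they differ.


Try a=-5, b=-5.
eval_a: tmp=-10, then acc=1, then (i=1), then acc=3, then (i=2), then acc=5, then (i=3), then acc=7, then (i=4), then acc=9, then (i=5), then acc=11, then res=1, then (i=1), then res=-3, then tmp=40, then returns 440
eval_b: acc=1, then tmp=-10, then (i=1), then acc=3, then (i=2), then acc=5, then (i=3), then acc=7, then (i=4), then acc=9, then (i=5), then acc=11, then res=1, then (i=1), then res=-3, then tmp=50, then returns 550
440 and 550 differ, so these are not the same function on this domain.
verdict: not equivalent; witness: a=-5, b=-5


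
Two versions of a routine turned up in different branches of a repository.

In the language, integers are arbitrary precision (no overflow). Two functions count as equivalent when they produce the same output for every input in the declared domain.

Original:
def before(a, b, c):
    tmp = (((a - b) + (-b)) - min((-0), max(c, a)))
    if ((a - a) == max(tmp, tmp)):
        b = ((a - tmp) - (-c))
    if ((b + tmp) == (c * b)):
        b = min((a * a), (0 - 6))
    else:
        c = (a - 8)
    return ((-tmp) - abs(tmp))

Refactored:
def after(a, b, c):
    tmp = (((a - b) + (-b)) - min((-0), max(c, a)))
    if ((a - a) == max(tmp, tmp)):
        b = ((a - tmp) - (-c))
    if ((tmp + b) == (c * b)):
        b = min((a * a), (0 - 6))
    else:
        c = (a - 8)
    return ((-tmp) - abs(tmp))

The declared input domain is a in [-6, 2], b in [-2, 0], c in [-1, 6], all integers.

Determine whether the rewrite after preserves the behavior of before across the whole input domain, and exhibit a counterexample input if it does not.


Equivalent — the differences include same computation, different form, yet no declared input distinguishes the two.
One worked example (a=-2, b=0, c=-1) — before: tmp=-1, then ((a - a) == max(tmp, tmp)) is false, then ((b + tmp) == (c * b)) is false, then c=-10, then returns 0; after: tmp=-1, then ((a - a) == max(tmp, tmp)) is false, then ((tmp + b) == (c * b)) is false, then c=-10, then returns 0; agreement on 0.
Checked all 216 inputs in the declared domain: the outputs agree on every one.
verdict: equivalent


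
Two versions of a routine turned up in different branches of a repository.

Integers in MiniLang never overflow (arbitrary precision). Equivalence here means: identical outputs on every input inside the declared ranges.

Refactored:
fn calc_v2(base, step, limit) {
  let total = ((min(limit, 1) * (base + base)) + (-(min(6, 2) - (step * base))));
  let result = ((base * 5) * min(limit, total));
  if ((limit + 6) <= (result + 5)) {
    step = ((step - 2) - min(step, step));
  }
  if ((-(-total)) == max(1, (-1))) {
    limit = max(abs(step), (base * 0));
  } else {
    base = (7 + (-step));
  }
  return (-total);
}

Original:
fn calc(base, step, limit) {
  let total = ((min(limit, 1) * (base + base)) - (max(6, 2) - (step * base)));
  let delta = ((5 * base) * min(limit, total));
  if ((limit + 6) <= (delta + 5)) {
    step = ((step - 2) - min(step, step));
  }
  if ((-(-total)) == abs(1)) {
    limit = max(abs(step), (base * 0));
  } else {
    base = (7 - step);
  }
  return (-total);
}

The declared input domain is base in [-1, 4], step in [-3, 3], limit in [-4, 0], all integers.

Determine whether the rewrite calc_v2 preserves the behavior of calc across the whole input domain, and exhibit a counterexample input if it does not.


Run the pair on base=-1, step=-3, limit=-4.
calc: total := 5 | delta := 20 | ((limit + 6) <= (delta + 5)): true | step := -2 | ((-(-total)) == abs(1)): false | base := 9 | result -5
calc_v2: total := 9 | result := 20 | ((limit + 6) <= (result + 5)): true | step := -2 | ((-(-total)) == max(1, (-1))): false | base := 9 | result -9
-5 against -9: the behavior changed.
verdict: not equivalent; witness: base=-1, step=-3, limit=-4


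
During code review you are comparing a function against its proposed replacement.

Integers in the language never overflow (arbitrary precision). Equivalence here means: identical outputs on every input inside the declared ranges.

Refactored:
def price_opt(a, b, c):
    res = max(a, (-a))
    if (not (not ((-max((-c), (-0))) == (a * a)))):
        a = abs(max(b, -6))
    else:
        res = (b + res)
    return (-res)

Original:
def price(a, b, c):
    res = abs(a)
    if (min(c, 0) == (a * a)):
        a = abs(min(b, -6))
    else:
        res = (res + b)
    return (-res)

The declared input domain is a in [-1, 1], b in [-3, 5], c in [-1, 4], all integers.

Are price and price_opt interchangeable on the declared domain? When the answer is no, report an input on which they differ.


Equivalent. The suspicious edit (`min(b, -6)` became `max(b, -6)`) never changes the result for any input inside the declared domain.
Sweeping the whole domain (162 inputs) finds no disagreement.
Spot check at a=-1, b=-3, c=1 — price: res = 1; (min(c, 0) == (a * a)) -> false; res = -2; return 2. price_opt: res = 1; (not (not ((-max((-c), (-0))) == (a * a)))) -> false; res = -2; return 2. Both give 2.
verdict: equivalent


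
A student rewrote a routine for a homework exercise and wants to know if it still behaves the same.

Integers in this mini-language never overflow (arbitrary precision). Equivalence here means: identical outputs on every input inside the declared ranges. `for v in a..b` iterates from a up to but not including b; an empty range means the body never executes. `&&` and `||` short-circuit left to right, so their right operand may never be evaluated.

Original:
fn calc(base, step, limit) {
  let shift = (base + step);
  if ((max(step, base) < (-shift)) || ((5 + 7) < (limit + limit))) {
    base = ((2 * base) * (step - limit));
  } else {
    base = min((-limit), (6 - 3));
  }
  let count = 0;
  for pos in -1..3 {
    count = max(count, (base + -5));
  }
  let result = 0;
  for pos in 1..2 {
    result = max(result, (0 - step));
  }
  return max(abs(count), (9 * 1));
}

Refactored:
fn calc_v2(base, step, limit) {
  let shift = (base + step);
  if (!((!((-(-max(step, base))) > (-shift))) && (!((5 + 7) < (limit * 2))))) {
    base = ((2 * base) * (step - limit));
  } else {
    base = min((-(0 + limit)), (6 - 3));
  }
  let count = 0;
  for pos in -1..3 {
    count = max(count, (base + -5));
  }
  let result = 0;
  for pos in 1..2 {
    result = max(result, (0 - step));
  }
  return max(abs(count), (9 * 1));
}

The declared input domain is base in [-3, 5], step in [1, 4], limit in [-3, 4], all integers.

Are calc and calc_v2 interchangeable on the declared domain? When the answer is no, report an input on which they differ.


Evaluate both at base=-3, step=1, limit=4.
calc: shift=-2, then ((max(step, base) < (-shift)) || ((5 + 7) < (limit + limit))) is true, then base=18, then count=0, then (pos=-1), then count=13, then (pos=0), then count=13, then (pos=1), then count=13, then (pos=2), then count=13, then result=0, then (pos=1), then result=0, then returns 13
calc_v2: shift=-2, then (!((!((-(-max(step, base))) > (-shift))) && (!((5 + 7) < (limit * 2))))) is false, then base=-4, then count=0, then (pos=-1), then count=0, then (pos=0), then count=0, then (pos=1), then count=0, then (pos=2), then count=0, then result=0, then (pos=1), then result=0, then returns 9
13 against 9: the behavior changed.
verdict: not equivalent; witness: base=-3, step=1, limit=4


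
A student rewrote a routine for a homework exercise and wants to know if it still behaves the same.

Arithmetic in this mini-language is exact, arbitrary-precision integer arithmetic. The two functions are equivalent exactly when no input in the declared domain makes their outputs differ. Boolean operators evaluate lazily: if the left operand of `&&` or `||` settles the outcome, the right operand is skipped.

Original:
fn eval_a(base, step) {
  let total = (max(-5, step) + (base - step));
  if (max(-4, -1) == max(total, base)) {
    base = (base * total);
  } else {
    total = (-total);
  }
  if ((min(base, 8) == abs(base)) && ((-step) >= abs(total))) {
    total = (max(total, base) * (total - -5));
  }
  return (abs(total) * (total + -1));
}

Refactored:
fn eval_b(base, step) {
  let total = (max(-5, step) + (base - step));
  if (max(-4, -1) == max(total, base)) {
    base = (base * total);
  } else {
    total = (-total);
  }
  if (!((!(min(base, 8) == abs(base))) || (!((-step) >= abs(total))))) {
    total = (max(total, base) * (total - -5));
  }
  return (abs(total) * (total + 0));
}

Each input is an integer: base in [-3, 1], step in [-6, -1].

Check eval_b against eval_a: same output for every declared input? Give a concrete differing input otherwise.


base=-3, step=-6 yields 2 from eval_a but 4 from eval_b.
verdict: not equivalent; witness: base=-3, step=-6


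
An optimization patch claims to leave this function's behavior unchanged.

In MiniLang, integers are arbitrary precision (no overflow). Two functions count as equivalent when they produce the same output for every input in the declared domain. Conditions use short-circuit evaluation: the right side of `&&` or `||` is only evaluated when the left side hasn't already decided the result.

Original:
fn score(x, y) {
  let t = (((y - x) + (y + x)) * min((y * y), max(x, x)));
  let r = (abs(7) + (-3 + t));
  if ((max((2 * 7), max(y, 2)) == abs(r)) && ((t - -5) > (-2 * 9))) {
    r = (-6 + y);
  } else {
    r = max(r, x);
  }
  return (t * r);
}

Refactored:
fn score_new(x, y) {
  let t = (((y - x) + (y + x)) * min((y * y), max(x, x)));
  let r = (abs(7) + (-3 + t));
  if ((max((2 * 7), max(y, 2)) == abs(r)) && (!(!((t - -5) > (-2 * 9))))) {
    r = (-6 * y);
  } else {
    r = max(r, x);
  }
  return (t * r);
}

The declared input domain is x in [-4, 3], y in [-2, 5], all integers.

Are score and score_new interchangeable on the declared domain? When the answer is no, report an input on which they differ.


These are not equivalent — on x=-3, y=3 the outputs split (54 vs 324).
score: t=-18, then r=-14, then ((max((2 * 7), max(y, 2)) == abs(r)) && ((t - -5) > (-2 * 9))) is true, then r=-3, then returns 54
score_new: t=-18, then r=-14, then ((max((2 * 7), max(y, 2)) == abs(r)) && (!(!((t - -5) > (-2 * 9))))) is true, then r=-18, then returns 324
verdict: not equivalent; witness: x=-3, y=3


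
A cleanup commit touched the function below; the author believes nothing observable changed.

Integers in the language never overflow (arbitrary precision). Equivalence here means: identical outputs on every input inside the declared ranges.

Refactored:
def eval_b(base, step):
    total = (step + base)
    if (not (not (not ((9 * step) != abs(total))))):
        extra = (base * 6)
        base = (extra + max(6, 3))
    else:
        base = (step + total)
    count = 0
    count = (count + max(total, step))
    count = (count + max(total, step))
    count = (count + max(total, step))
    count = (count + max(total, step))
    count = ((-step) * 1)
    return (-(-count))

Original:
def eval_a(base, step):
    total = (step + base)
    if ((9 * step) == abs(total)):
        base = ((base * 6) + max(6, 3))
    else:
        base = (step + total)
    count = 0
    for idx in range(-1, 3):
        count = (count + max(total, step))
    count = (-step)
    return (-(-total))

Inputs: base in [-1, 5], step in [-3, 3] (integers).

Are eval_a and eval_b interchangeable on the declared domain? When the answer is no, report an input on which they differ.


Consider the input base=-1, step=-3.
eval_a: total := -4 | ((9 * step) == abs(total)): false | base := -7 | count := 0 | iter idx=-1: | count := -3 | iter idx=0: | count := -6 | iter idx=1: | count := -9 | iter idx=2: | count := -12 | count := 3 | result -4
eval_b: total := -4 | (not (not (not ((9 * step) != abs(total))))): false | base := -7 | count := 0 | count := -3 | count := -6 | count := -9 | count := -12 | count := 3 | result 3
-4 vs 3 — the two versions disagree here.
verdict: not equivalent; witness: base=-1, step=-3


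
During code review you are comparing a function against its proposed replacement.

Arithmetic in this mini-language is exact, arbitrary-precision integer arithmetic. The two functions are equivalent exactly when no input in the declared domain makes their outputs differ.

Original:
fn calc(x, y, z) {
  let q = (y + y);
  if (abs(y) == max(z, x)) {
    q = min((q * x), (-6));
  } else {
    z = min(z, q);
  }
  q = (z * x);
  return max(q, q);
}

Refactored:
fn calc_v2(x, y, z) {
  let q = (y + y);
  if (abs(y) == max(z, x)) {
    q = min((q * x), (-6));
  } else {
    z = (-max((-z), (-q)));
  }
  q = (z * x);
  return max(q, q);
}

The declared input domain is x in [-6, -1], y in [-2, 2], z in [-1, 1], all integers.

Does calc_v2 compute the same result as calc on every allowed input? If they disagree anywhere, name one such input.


The two versions differ — the changes include min/max/abs usage differs.
Spot check at x=-1, y=-1, z=0 — calc: q = -2; (abs(y) == max(z, x)) -> false; z = -2; q = 2; return 2. calc_v2: q = -2; (abs(y) == max(z, x)) -> false; z = -2; q = 2; return 2. Both give 2.
Checked all 90 inputs in the declared domain: the outputs agree on every one.
verdict: equivalent


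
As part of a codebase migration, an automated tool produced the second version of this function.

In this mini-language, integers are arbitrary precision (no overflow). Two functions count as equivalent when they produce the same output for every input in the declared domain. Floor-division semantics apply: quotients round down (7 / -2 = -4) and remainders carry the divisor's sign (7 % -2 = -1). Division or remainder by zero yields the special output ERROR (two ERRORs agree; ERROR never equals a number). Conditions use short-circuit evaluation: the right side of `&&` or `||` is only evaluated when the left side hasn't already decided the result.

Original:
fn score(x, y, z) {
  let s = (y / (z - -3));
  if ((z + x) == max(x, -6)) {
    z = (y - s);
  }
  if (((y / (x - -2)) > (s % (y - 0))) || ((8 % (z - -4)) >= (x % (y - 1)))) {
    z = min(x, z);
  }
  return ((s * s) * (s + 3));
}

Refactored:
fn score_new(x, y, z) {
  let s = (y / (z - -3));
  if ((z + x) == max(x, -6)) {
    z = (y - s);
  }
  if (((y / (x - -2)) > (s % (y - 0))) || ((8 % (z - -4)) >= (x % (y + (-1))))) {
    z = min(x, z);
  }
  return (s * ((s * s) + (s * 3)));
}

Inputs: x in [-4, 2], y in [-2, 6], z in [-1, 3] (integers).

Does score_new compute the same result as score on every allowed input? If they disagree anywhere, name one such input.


Differences: arithmetic usage differs — yet all 315 inputs agree.
verdict: equivalent


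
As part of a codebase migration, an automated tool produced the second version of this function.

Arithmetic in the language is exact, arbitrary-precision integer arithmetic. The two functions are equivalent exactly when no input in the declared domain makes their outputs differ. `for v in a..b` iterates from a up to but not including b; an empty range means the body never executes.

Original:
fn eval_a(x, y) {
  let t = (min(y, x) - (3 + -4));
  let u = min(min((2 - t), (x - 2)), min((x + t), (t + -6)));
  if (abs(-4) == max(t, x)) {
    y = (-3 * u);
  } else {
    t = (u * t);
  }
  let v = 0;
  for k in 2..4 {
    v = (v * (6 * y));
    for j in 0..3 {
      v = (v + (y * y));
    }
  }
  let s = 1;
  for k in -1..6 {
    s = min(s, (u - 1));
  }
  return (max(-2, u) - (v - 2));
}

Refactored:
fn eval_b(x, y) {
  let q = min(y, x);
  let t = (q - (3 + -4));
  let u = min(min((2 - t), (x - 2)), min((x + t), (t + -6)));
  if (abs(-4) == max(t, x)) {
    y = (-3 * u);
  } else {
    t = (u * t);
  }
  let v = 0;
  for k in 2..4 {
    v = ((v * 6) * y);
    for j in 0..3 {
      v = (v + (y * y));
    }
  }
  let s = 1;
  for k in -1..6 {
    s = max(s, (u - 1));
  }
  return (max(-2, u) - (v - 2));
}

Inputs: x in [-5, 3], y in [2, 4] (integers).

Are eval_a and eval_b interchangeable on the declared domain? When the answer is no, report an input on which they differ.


The edit looks behavioral (`min(s, (u - 1))` became `max(s, (u - 1))`), but over these ranges it never changes the outcome.
Spot check at x=2, y=4 — eval_a: t = 3; u = -3; (abs(-4) == max(t, x)) -> false; t = -9; v = 0; [k=2]; v = 0; [j=0]; v = 16; [j=1]; v = 32; [j=2]; v = 48; [k=3]; v = 1152; [j=0]; v = 1168; [j=1]; v = 1184; [j=2]; v = 1200; s = 1; [k=-1]; s = -4; [k=0]; s = -4; [k=1]; s = -4; [k=2]; s = -4; [k=3]; s = -4; [k=4]; s = -4; [k=5]; s = -4; return -1200. eval_b: q = 2; t = 3; u = -3; (abs(-4) == max(t, x)) -> false; t = -9; v = 0; [k=2]; v = 0; [j=0]; v = 16; [j=1]; v = 32; [j=2]; v = 48; [k=3]; v = 1152; [j=0]; v = 1168; [j=1]; v = 1184; [j=2]; v = 1200; s = 1; [k=-1]; s = 1; [k=0]; s = 1; [k=1]; s = 1; [k=2]; s = 1; [k=3]; s = 1; [k=4]; s = 1; [k=5]; s = 1; return -1200. Both give -1200.
Every one of the 27 inputs gives matching results.
verdict: equivalent


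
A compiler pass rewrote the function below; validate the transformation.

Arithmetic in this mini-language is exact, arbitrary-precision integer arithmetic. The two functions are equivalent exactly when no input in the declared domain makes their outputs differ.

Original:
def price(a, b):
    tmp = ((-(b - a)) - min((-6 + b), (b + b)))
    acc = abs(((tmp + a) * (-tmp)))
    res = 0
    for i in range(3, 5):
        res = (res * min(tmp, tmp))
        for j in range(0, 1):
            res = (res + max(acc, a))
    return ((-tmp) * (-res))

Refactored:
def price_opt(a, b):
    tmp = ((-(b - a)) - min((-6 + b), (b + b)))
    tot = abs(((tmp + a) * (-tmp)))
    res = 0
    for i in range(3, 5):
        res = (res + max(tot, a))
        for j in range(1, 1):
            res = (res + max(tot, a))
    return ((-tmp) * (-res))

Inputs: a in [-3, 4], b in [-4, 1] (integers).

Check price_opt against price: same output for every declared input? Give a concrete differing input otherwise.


Try a=-3, b=-4.
price: tmp = 11; acc = 88; res = 0; [i=3]; res = 0; [j=0]; res = 88; [i=4]; res = 968; [j=0]; res = 1056; return 11616
price_opt: tmp = 11; tot = 88; res = 0; [i=3]; res = 88; the j loop: no iterations; [i=4]; res = 176; the j loop: no iterations; return 1936
11616 and 1936 differ, so these are not the same function on this domain.
verdict: not equivalent; witness: a=-3, b=-4


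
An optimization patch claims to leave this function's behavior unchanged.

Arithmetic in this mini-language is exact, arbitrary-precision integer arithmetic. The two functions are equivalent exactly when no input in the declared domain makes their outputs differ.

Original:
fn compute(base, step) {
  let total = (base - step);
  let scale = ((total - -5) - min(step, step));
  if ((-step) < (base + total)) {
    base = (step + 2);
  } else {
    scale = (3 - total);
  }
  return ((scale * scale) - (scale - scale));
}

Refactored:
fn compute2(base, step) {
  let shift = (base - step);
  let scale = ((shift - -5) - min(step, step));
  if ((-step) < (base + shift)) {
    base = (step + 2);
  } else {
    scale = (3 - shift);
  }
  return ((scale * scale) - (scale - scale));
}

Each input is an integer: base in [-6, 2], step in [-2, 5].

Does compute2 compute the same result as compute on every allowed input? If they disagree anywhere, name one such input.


Equivalent — the differences include local variable names differ, yet no declared input distinguishes the two.
As a probe, take base=-6, step=-1: compute runs total=-5, then scale=1, then ((-step) < (base + total)) is false, then scale=8, then returns 64; compute2 runs shift=-5, then scale=1, then ((-step) < (base + shift)) is false, then scale=8, then returns 64; both end at 64.
An exhaustive pass over the 72 declared inputs shows identical outputs.
verdict: equivalent


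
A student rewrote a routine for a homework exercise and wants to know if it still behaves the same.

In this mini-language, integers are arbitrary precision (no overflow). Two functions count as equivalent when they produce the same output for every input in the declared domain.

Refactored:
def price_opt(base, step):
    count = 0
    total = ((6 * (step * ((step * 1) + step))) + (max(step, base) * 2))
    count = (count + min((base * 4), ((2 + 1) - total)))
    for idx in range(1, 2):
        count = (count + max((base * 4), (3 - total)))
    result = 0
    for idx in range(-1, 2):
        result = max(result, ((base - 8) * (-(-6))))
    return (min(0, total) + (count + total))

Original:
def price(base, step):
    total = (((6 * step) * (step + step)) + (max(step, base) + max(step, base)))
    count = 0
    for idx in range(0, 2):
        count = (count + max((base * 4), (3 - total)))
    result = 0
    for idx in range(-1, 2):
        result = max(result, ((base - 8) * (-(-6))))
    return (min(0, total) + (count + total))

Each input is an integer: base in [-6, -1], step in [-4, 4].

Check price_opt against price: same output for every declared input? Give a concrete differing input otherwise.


Evaluate both at base=-6, step=-4.
price: total = 184; count = 0; [idx=0]; count = -24; [idx=1]; count = -48; result = 0; [idx=-1]; result = 0; [idx=0]; result = 0; [idx=1]; result = 0; return 136
price_opt: count = 0; total = 184; count = -181; [idx=1]; count = -205; result = 0; [idx=-1]; result = 0; [idx=0]; result = 0; [idx=1]; result = 0; return -21
136 vs -21 — the two versions disagree here.
verdict: not equivalent; witness: base=-6, step=-4


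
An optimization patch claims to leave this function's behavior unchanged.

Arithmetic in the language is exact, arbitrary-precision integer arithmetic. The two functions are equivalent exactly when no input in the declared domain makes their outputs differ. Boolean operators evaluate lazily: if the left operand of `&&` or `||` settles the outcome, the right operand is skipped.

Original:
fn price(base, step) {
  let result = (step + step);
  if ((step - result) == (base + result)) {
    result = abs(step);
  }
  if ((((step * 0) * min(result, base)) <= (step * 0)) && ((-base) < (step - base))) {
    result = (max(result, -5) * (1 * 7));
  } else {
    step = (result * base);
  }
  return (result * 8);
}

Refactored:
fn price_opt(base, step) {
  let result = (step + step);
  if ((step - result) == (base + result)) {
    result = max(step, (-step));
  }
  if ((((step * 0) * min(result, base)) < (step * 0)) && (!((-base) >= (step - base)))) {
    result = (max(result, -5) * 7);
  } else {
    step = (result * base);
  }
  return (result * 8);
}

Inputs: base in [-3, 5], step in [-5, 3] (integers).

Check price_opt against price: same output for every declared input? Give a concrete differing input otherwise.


There is a counterexample at base=-3, step=1: 56 on one side, 8 on the other.
price: result=2, then ((step - result) == (base + result)) is true, then result=1, then ((((step * 0) * min(result, base)) <= (step * 0)) && ((-base) < (step - base))) is true, then result=7, then returns 56
price_opt: result=2, then ((step - result) == (base + result)) is true, then result=1, then ((((step * 0) * min(result, base)) < (step * 0)) && (!((-base) >= (step - base)))) is false, then step=-3, then returns 8
verdict: not equivalent; witness: base=-3, step=1


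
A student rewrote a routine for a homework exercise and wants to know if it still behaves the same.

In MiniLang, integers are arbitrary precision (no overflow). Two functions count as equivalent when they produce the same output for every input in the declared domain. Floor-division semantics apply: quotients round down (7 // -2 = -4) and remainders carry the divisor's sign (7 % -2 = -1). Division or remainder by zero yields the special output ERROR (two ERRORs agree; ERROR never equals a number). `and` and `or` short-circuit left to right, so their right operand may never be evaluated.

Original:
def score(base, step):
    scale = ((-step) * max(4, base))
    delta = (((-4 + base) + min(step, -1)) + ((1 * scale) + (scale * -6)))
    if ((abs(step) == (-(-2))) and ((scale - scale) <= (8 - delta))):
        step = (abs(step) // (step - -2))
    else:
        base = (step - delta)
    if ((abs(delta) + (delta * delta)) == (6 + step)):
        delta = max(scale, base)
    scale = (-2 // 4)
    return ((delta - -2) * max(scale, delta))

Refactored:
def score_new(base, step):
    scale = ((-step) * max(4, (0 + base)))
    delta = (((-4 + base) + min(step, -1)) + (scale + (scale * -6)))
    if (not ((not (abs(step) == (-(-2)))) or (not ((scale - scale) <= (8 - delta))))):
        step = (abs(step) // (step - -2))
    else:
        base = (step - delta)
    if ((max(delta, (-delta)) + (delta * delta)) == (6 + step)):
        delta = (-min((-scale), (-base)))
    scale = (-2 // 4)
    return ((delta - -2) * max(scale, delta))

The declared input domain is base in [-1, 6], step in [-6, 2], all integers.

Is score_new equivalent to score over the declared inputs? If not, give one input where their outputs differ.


Comparing the listings, the differences include: arithmetic usage differs, and constant usage differs, and boolean connective usage differs, and min/max/abs usage differs.
Tracing base=1, step=2: score: scale := -8 | delta := 36 | ((abs(step) == (-(-2))) and ((scale - scale) <= (8 - delta))): false | base := -34 | ((abs(delta) + (delta * delta)) == (6 + step)): false | scale := -1 | result 1368 | score_new: scale := -8 | delta := 36 | (not ((not (abs(step) == (-(-2)))) or (not ((scale - scale) <= (8 - delta))))): false | base := -34 | ((max(delta, (-delta)) + (delta * delta)) == (6 + step)): false | scale := -1 | result 1368 — matching result 1368.
Checked all 72 inputs in the declared domain: the outputs agree on every one.
verdict: equivalent
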